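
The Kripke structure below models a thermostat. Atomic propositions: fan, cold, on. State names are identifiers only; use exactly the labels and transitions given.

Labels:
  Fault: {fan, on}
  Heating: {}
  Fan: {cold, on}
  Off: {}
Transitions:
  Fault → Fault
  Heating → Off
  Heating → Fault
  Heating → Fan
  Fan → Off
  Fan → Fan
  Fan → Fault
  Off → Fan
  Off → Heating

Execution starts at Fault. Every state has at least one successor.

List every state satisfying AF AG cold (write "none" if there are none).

none

States satisfying AG cold: ∅.
States satisfying AF AG cold: ∅.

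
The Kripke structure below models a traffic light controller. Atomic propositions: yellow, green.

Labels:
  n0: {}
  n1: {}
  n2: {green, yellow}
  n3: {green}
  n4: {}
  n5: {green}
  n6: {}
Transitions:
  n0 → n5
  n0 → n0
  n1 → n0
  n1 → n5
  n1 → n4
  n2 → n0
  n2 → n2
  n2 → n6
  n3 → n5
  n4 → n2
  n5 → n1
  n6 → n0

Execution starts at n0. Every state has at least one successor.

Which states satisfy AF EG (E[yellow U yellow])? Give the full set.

States satisfying EG (E[yellow U yellow]): {n2}.
States satisfying AF EG (E[yellow U yellow]): {n2, n4}.

{n2, n4}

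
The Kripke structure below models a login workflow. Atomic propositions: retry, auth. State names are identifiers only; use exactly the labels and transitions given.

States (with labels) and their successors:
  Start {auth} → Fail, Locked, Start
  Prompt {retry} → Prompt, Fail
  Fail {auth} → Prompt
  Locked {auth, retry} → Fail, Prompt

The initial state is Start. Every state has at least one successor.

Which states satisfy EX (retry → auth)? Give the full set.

{Start, Prompt, Locked}

States satisfying retry → auth: {Start, Fail, Locked}.
States satisfying EX (retry → auth): {Start, Prompt, Locked}.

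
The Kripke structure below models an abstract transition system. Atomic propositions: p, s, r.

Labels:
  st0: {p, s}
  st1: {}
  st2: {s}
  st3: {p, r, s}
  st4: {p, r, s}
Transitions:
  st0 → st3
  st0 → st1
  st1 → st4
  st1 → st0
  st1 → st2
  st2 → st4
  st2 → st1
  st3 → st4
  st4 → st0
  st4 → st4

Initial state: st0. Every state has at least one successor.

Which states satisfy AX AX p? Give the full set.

{st3}

States satisfying AX p: {st3, st4}.
States satisfying AX AX p: {st3}.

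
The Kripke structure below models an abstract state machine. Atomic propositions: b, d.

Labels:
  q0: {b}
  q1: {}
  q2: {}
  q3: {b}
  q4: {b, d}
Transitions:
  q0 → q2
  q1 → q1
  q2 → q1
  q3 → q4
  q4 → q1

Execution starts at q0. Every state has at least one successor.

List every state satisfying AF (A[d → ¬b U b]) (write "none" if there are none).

{q0, q3, q4}

States satisfying A[d → ¬b U b]: {q0, q3, q4}.
States satisfying AF (A[d → ¬b U b]): {q0, q3, q4}.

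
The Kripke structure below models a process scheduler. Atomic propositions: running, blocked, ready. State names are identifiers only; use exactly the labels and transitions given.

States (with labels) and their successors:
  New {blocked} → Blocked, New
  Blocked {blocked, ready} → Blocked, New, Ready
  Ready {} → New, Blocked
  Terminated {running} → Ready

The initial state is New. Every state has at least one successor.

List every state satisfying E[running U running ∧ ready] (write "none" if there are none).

none

States satisfying running: {Terminated}.
States satisfying running ∧ ready: ∅.
States satisfying E[running U running ∧ ready]: ∅.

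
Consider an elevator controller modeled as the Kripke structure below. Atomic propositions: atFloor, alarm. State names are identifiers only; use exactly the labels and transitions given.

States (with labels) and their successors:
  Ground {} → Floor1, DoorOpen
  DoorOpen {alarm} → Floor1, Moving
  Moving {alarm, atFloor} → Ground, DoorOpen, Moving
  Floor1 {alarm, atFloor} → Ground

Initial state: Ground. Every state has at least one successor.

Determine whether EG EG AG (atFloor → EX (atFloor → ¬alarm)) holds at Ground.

Satisfied

States satisfying EG AG (atFloor → EX (atFloor → ¬alarm)): {Ground, DoorOpen, Moving, Floor1}.
States satisfying EG EG AG (atFloor → EX (atFloor → ¬alarm)): {Ground, DoorOpen, Moving, Floor1}.
Ground ∈ Sat(EG EG AG (atFloor → EX (atFloor → ¬alarm))).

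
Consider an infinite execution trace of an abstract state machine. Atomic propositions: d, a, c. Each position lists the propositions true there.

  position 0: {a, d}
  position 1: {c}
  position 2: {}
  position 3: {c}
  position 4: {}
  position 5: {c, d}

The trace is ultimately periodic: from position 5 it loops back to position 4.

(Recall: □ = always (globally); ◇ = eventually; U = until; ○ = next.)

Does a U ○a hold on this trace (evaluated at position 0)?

Violated

Walking from position 0: at position 1, ○a has not yet held and a fails, so a U ○a is false.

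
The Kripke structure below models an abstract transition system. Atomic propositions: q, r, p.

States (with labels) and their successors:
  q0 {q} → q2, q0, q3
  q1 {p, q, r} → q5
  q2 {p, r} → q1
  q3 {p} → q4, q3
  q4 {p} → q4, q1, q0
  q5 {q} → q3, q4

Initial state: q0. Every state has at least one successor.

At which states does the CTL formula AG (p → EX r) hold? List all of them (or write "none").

States satisfying p → EX r: {q0, q2, q4, q5}.
States satisfying AG (p → EX r): ∅.

none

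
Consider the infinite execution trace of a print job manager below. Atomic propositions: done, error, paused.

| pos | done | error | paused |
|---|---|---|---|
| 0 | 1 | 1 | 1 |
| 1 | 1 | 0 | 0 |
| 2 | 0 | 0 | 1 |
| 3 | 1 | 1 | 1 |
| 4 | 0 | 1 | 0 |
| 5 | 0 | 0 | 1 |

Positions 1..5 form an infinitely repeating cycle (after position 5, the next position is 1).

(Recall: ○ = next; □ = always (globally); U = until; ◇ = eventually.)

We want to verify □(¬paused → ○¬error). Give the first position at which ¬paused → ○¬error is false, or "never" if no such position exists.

never

¬paused → ○¬error holds at every position 0..5, and those are all the positions the trace ever visits, so the invariant □(¬paused → ○¬error) is never violated.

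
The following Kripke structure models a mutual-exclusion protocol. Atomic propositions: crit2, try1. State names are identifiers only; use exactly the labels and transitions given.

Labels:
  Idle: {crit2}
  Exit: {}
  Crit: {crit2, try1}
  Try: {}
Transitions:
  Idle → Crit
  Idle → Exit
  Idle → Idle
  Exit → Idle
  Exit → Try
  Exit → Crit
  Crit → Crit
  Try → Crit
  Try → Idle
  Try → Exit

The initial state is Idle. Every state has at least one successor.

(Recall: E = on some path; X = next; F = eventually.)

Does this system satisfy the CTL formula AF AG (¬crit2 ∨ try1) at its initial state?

No

States satisfying AG (¬crit2 ∨ try1): {Crit}.
States satisfying AF AG (¬crit2 ∨ try1): {Crit}.
There is a path from Idle along which AG (¬crit2 ∨ try1) never holds.
Idle ∉ Sat(AF AG (¬crit2 ∨ try1)).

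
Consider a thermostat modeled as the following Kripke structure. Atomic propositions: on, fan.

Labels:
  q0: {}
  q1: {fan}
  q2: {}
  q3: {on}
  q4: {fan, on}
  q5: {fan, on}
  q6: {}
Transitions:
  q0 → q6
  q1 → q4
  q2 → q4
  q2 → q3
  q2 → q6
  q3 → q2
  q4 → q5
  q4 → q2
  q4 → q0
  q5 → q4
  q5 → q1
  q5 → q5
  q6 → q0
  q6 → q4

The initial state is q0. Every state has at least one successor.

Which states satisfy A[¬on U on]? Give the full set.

{q1, q3, q4, q5}

States satisfying ¬on: {q0, q1, q2, q6}.
States satisfying on: {q3, q4, q5}.
States satisfying A[¬on U on]: {q1, q3, q4, q5}.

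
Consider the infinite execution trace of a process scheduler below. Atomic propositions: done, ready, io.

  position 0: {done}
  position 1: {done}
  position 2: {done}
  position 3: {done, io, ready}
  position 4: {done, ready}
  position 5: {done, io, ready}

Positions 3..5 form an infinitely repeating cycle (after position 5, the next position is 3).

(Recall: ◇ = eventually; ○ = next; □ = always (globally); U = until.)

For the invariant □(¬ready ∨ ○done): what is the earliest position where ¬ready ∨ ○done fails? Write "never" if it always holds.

never

¬ready ∨ ○done holds at every position 0..5, and those are all the positions the trace ever visits, so the invariant □(¬ready ∨ ○done) is never violated.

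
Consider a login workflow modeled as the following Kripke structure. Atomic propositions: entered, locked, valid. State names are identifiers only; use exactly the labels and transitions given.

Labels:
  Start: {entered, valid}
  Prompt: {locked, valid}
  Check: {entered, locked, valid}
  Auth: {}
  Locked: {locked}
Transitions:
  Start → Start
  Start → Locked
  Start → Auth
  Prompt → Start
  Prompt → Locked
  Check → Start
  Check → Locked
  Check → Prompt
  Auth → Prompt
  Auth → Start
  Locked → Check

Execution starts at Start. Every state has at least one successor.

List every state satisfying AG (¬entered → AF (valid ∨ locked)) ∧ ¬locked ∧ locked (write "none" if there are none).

none

States satisfying ¬entered → AF (valid ∨ locked): {Start, Prompt, Check, Auth, Locked}.
States satisfying AG (¬entered → AF (valid ∨ locked)): {Start, Prompt, Check, Auth, Locked}.
States satisfying ¬locked: {Start, Auth}.
States satisfying ¬locked ∧ locked: ∅.
States satisfying AG (¬entered → AF (valid ∨ locked)) ∧ ¬locked ∧ locked: ∅.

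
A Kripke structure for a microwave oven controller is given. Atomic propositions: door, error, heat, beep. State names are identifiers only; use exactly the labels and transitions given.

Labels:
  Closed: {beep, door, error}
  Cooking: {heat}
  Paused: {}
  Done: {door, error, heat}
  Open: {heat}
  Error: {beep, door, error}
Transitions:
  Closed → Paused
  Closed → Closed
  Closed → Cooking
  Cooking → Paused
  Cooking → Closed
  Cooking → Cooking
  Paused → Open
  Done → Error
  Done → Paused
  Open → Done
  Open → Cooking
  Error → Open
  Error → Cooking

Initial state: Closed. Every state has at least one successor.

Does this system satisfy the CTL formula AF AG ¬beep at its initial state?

States satisfying AG ¬beep: ∅.
States satisfying AF AG ¬beep: ∅.
There is a path from Closed along which AG ¬beep never holds.
Closed ∉ Sat(AF AG ¬beep).

No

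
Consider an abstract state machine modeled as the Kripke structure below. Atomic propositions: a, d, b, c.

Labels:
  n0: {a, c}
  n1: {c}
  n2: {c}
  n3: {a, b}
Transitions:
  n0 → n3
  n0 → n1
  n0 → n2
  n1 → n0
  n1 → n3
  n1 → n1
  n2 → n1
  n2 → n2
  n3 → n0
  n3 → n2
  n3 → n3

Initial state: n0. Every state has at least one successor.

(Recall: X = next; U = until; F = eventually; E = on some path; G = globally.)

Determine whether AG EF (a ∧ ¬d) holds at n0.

Yes

States satisfying EF (a ∧ ¬d): {n0, n1, n2, n3}.
States satisfying AG EF (a ∧ ¬d): {n0, n1, n2, n3}.
Every state reachable from n0 satisfies EF (a ∧ ¬d).
n0 ∈ Sat(AG EF (a ∧ ¬d)).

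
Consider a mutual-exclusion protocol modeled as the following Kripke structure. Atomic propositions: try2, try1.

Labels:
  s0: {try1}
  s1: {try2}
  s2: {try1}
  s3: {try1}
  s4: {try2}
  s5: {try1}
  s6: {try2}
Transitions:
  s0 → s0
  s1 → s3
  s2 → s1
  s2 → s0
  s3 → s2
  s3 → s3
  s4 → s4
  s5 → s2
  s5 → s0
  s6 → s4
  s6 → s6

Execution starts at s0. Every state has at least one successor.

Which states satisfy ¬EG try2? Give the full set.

States satisfying try2: {s1, s4, s6}.
States satisfying EG try2: {s4, s6}.
States satisfying ¬EG try2: {s0, s1, s2, s3, s5}.

{s0, s1, s2, s3, s5}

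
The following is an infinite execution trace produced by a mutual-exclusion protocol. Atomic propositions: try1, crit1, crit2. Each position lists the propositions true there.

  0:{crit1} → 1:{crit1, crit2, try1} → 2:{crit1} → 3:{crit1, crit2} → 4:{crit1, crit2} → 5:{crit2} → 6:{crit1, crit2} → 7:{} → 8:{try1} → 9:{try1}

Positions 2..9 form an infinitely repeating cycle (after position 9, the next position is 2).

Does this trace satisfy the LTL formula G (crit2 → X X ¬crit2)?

crit2 → X X ¬crit2 must hold at every position from 0 onward. It fails at position 1, so G (crit2 → X X ¬crit2) is false.
Positions where crit2 holds: 1, 3, 4, 5, 6.
Check X X ¬crit2 at each: 1→fails, 3→fails, 4→fails, 5→ok, 6→ok.

Violated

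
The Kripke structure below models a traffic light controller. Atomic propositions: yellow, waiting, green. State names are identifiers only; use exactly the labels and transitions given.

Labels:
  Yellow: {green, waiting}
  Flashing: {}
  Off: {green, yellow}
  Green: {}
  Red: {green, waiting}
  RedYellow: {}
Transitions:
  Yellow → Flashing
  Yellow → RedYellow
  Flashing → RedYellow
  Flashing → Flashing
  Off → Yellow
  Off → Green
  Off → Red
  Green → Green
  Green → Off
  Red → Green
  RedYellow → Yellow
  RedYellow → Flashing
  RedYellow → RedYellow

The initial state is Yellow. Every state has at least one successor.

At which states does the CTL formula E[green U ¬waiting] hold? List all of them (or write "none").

{Yellow, Flashing, Off, Green, Red, RedYellow}

States satisfying green: {Yellow, Off, Red}.
States satisfying ¬waiting: {Flashing, Off, Green, RedYellow}.
States satisfying E[green U ¬waiting]: {Yellow, Flashing, Off, Green, Red, RedYellow}.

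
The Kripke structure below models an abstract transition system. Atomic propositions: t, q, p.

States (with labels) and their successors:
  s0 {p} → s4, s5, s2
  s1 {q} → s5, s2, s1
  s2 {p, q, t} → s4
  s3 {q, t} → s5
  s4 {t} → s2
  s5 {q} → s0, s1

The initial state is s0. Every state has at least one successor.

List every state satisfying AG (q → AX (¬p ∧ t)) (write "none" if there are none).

States satisfying q → AX (¬p ∧ t): {s0, s2, s4}.
States satisfying AG (q → AX (¬p ∧ t)): {s2, s4}.

{s2, s4}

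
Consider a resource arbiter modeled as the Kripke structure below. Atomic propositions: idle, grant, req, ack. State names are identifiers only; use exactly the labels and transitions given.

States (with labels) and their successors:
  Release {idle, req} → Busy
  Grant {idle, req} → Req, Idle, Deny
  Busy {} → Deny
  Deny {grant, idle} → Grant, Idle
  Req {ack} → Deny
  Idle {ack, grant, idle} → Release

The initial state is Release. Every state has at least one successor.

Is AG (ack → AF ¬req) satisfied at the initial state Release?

States satisfying ack → AF ¬req: {Release, Grant, Busy, Deny, Req, Idle}.
States satisfying AG (ack → AF ¬req): {Release, Grant, Busy, Deny, Req, Idle}.
Every state reachable from Release satisfies ack → AF ¬req.
Release ∈ Sat(AG (ack → AF ¬req)).

Holds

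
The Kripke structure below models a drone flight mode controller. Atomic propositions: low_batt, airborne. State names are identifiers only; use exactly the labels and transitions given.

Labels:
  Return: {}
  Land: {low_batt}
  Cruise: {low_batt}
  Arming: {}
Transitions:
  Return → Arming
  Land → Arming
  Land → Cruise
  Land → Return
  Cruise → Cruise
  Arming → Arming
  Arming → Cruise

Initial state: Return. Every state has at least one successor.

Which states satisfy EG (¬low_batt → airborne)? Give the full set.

States satisfying ¬low_batt → airborne: {Land, Cruise}.
States satisfying EG (¬low_batt → airborne): {Land, Cruise}.

{Land, Cruise}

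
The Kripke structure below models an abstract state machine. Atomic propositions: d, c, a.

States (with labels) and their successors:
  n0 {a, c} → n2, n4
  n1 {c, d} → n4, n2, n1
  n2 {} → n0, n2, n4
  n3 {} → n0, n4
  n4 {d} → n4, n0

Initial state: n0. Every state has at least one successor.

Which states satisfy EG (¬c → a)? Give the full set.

States satisfying ¬c → a: {n0, n1}.
States satisfying EG (¬c → a): {n1}.

{n1}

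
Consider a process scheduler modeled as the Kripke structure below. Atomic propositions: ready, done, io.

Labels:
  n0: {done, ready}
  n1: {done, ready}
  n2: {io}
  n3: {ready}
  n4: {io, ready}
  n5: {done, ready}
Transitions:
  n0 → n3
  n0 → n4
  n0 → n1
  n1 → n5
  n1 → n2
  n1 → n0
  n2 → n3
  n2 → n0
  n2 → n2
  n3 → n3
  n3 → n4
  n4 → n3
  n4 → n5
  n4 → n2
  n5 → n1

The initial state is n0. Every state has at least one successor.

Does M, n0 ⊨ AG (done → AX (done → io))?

States satisfying done → AX (done → io): {n2, n3, n4}.
States satisfying AG (done → AX (done → io)): ∅.
n0 is reachable from n0 and violates done → AX (done → io), so AG fails at n0.
n0 ∉ Sat(AG (done → AX (done → io))).

No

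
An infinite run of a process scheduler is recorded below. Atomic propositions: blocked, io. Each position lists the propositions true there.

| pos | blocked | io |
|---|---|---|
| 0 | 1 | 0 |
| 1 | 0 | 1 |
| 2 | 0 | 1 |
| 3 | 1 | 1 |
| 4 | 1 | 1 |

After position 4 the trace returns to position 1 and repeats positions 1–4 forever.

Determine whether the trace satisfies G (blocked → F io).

Yes

blocked → F io holds at every position 0..4, and those are all positions ever visited, so G (blocked → F io) holds.
Positions where blocked holds: 0, 3, 4.
Check F io at each: 0→ok, 3→ok, 4→ok.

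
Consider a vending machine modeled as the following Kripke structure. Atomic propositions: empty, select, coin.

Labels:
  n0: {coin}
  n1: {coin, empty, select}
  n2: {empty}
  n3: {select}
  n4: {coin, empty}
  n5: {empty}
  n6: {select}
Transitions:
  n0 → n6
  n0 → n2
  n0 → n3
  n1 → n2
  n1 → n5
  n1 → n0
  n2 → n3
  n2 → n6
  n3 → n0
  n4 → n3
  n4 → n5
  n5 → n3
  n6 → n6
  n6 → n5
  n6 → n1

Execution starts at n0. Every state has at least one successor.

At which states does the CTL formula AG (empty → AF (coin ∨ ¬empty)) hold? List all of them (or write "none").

{n0, n1, n2, n3, n4, n5, n6}

States satisfying empty → AF (coin ∨ ¬empty): {n0, n1, n2, n3, n4, n5, n6}.
States satisfying AG (empty → AF (coin ∨ ¬empty)): {n0, n1, n2, n3, n4, n5, n6}.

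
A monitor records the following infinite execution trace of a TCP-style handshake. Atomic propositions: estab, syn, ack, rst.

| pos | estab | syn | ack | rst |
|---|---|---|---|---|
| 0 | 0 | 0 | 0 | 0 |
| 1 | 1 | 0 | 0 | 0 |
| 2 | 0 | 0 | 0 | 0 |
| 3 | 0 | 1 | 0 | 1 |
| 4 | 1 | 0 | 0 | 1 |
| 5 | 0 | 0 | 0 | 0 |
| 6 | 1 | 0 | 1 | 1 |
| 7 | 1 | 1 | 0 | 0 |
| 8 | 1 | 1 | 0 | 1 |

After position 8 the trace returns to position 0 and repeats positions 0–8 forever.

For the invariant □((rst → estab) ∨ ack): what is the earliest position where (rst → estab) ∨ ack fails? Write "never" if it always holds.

Check (rst → estab) ∨ ack at each position in order: 0 ✓, 1 ✓, 2 ✓.
At position 3 the labels are {rst, syn}, so (rst → estab) ∨ ack is false there. This is the first violation.

3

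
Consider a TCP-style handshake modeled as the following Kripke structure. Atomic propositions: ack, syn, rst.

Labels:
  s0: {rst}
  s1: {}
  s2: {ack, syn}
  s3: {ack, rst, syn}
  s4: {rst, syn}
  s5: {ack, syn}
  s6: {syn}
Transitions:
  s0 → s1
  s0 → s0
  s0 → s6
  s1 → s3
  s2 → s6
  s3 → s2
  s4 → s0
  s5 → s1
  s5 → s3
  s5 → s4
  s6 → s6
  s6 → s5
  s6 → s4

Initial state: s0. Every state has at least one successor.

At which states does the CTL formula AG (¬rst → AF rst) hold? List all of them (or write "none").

none

States satisfying ¬rst → AF rst: {s0, s1, s3, s4, s5}.
States satisfying AG (¬rst → AF rst): ∅.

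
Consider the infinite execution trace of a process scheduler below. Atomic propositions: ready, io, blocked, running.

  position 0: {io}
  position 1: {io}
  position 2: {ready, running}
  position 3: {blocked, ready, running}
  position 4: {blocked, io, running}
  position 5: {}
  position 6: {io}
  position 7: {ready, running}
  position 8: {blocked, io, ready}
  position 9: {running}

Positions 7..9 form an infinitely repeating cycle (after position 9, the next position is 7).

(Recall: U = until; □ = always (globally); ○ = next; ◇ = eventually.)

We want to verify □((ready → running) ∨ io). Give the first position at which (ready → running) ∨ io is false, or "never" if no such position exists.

never

(ready → running) ∨ io holds at every position 0..9, and those are all the positions the trace ever visits, so the invariant □((ready → running) ∨ io) is never violated.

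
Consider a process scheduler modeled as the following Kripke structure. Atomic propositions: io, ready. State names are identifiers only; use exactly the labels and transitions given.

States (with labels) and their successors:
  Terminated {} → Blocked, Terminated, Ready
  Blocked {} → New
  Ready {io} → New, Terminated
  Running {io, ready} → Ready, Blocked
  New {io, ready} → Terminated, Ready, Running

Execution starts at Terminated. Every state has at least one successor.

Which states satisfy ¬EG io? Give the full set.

{Terminated, Blocked}

States satisfying io: {Ready, Running, New}.
States satisfying EG io: {Ready, Running, New}.
States satisfying ¬EG io: {Terminated, Blocked}.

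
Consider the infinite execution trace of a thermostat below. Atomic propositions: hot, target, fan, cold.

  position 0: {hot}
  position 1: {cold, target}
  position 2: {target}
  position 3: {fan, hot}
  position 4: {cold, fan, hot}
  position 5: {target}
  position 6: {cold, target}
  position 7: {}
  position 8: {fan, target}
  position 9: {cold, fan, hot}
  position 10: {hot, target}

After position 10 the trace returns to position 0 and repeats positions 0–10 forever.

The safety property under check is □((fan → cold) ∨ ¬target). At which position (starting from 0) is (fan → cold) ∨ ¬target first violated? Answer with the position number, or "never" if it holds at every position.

8

Check (fan → cold) ∨ ¬target at each position in order: 0 ✓, 1 ✓, 2 ✓, 3 ✓, 4 ✓, 5 ✓, 6 ✓, 7 ✓.
At position 8 the labels are {fan, target}, so (fan → cold) ∨ ¬target is false there. This is the first violation.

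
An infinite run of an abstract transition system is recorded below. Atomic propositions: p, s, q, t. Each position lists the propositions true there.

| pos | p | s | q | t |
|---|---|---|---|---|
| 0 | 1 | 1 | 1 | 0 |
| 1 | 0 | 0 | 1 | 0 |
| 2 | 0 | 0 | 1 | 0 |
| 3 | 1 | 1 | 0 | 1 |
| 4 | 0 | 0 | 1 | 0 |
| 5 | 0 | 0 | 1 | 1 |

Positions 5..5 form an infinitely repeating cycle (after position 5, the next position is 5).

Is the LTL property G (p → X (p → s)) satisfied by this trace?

Yes

p → X (p → s) holds at every position 0..5, and those are all positions ever visited, so G (p → X (p → s)) holds.
Positions where p holds: 0, 3.
Check X (p → s) at each: 0→ok, 3→ok.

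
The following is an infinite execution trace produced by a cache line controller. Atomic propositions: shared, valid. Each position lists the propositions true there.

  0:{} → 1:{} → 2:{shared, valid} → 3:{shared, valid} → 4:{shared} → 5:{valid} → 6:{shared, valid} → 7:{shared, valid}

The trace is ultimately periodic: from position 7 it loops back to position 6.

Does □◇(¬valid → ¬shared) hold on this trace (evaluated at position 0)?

◇(¬valid → ¬shared) holds at every position 0..7, and those are all positions ever visited, so □◇(¬valid → ¬shared) holds.

Satisfied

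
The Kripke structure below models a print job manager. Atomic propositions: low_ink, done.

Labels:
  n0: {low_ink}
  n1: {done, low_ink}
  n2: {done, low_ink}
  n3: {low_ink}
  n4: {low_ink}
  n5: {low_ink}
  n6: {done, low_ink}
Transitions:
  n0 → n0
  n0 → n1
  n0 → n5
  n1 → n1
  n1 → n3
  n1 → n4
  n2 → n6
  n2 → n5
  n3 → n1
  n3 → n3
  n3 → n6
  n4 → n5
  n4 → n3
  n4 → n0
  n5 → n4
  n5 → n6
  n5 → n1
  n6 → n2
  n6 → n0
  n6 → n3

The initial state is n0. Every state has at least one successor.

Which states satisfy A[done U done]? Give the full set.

{n1, n2, n6}

States satisfying done: {n1, n2, n6}.
States satisfying A[done U done]: {n1, n2, n6}.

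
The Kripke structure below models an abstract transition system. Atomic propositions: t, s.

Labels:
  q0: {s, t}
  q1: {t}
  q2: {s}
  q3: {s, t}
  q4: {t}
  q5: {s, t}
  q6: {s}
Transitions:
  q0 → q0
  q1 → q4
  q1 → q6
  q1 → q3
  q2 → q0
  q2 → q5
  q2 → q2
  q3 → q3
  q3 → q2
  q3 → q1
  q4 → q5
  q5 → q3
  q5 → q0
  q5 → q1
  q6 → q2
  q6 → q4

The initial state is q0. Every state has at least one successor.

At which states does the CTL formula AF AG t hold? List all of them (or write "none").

{q0}

States satisfying AG t: {q0}.
States satisfying AF AG t: {q0}.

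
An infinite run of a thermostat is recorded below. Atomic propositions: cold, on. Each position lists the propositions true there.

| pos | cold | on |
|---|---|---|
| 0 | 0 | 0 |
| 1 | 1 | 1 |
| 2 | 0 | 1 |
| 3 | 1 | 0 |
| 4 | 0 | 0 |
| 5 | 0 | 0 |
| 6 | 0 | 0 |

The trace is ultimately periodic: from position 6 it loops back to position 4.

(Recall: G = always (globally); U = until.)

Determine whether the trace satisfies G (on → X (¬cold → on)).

on → X (¬cold → on) holds at every position 0..6, and those are all positions ever visited, so G (on → X (¬cold → on)) holds.
Positions where on holds: 1, 2.
Check X (¬cold → on) at each: 1→ok, 2→ok.

Holds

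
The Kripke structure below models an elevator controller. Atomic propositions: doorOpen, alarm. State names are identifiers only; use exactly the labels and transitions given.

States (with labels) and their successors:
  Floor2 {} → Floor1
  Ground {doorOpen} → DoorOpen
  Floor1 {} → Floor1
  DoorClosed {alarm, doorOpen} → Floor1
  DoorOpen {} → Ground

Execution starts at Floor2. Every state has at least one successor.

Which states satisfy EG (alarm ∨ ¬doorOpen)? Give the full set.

States satisfying alarm ∨ ¬doorOpen: {Floor2, Floor1, DoorClosed, DoorOpen}.
States satisfying EG (alarm ∨ ¬doorOpen): {Floor2, Floor1, DoorClosed}.

{Floor2, Floor1, DoorClosed}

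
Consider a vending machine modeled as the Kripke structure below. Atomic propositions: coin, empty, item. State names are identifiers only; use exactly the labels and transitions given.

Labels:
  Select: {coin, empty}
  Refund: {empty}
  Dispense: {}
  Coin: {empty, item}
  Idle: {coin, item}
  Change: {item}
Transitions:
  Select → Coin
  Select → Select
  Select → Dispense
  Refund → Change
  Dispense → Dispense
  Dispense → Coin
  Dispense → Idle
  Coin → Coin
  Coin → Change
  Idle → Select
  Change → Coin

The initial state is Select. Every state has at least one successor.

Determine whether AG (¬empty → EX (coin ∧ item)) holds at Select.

States satisfying ¬empty → EX (coin ∧ item): {Select, Refund, Dispense, Coin}.
States satisfying AG (¬empty → EX (coin ∧ item)): ∅.
Change is reachable from Select and violates ¬empty → EX (coin ∧ item), so AG fails at Select.
Select ∉ Sat(AG (¬empty → EX (coin ∧ item))).

Violated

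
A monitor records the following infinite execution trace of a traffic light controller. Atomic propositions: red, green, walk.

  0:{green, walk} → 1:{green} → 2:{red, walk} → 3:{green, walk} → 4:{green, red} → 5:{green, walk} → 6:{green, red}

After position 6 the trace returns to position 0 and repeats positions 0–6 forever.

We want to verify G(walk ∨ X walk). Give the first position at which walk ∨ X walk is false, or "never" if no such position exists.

never

walk ∨ X walk holds at every position 0..6, and those are all the positions the trace ever visits, so the invariant G(walk ∨ X walk) is never violated.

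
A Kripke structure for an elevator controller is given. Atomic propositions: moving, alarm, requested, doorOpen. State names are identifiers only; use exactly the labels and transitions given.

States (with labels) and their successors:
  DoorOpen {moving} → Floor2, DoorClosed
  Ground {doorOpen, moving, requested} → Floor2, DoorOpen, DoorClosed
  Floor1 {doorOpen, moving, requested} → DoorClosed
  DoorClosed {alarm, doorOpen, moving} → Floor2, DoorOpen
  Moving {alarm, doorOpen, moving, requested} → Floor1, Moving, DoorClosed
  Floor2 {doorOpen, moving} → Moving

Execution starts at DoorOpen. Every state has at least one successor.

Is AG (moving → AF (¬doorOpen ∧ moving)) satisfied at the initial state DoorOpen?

States satisfying moving → AF (¬doorOpen ∧ moving): {DoorOpen}.
States satisfying AG (moving → AF (¬doorOpen ∧ moving)): ∅.
DoorClosed is reachable from DoorOpen and violates moving → AF (¬doorOpen ∧ moving), so AG fails at DoorOpen.
DoorOpen ∉ Sat(AG (moving → AF (¬doorOpen ∧ moving))).

Violated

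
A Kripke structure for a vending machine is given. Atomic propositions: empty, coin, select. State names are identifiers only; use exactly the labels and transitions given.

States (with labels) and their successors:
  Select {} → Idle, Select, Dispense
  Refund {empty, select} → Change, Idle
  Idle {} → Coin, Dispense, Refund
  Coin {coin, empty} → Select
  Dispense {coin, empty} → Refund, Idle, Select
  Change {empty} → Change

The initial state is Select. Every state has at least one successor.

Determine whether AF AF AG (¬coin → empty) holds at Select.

Violated

States satisfying AF AG (¬coin → empty): {Change}.
States satisfying AF AF AG (¬coin → empty): {Change}.
There is a path from Select along which AF AG (¬coin → empty) never holds.
Select ∉ Sat(AF AF AG (¬coin → empty)).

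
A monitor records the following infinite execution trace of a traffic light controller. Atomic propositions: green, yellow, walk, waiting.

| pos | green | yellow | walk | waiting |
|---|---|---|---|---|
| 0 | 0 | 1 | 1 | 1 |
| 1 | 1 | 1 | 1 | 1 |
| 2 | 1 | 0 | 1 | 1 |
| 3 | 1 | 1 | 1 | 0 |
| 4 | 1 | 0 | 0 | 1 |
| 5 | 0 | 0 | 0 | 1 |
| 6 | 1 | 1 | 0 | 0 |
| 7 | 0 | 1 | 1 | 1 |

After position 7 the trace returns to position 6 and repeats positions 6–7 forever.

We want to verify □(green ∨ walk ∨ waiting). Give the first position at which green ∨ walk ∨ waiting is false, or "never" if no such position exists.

never

green ∨ walk ∨ waiting holds at every position 0..7, and those are all the positions the trace ever visits, so the invariant □(green ∨ walk ∨ waiting) is never violated.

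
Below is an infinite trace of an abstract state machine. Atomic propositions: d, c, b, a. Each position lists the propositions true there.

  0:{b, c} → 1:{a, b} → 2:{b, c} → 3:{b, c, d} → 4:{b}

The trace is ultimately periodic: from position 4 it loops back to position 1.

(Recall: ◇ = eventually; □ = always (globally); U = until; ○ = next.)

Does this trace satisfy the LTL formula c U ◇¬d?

Satisfied

Walking from position 0: ◇¬d first holds at position 0, and c holds at every earlier position along the way, so c U ◇¬d holds.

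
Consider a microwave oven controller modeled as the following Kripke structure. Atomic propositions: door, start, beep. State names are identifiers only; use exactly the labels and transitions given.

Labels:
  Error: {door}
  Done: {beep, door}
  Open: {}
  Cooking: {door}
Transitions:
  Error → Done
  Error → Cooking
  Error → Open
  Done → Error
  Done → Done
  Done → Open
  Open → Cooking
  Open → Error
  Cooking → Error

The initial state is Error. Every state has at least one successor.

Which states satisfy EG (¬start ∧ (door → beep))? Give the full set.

{Done}

States satisfying ¬start ∧ (door → beep): {Done, Open}.
States satisfying EG (¬start ∧ (door → beep)): {Done}.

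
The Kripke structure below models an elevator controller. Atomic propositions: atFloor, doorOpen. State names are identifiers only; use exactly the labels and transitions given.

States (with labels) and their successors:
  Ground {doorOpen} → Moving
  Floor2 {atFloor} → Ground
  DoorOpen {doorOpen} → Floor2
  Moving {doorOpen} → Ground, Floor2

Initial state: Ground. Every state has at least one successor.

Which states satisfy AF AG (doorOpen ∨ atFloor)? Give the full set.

{Ground, Floor2, DoorOpen, Moving}

States satisfying AG (doorOpen ∨ atFloor): {Ground, Floor2, DoorOpen, Moving}.
States satisfying AF AG (doorOpen ∨ atFloor): {Ground, Floor2, DoorOpen, Moving}.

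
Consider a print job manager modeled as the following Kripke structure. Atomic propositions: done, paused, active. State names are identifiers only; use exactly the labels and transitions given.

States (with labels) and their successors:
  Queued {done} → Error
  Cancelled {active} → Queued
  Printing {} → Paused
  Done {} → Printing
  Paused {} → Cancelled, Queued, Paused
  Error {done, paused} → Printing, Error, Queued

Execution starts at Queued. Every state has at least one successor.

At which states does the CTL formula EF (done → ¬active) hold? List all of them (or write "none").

States satisfying done → ¬active: {Queued, Cancelled, Printing, Done, Paused, Error}.
States satisfying EF (done → ¬active): {Queued, Cancelled, Printing, Done, Paused, Error}.

{Queued, Cancelled, Printing, Done, Paused, Error}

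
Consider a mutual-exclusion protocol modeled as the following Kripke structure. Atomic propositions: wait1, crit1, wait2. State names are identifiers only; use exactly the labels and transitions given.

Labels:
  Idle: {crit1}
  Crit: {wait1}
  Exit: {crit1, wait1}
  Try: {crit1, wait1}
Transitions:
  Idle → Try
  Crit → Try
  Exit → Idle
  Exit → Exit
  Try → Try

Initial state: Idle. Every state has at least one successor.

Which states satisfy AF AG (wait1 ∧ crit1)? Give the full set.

States satisfying AG (wait1 ∧ crit1): {Try}.
States satisfying AF AG (wait1 ∧ crit1): {Idle, Crit, Try}.

{Idle, Crit, Try}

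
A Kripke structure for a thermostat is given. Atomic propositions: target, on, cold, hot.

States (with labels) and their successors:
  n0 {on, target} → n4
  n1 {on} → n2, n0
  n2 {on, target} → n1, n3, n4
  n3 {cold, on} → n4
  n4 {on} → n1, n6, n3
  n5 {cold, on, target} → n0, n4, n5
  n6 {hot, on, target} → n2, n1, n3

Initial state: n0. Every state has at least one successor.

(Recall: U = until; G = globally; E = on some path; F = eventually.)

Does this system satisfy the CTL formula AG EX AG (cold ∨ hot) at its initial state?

States satisfying EX AG (cold ∨ hot): ∅.
States satisfying AG EX AG (cold ∨ hot): ∅.
n0 is reachable from n0 and violates EX AG (cold ∨ hot), so AG fails at n0.
n0 ∉ Sat(AG EX AG (cold ∨ hot)).

Does not hold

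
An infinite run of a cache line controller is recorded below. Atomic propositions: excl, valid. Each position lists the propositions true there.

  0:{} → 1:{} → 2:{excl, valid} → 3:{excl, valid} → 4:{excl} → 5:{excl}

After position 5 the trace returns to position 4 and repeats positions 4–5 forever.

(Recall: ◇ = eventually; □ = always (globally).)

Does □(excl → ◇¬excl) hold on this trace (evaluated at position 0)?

Does not hold

excl → ◇¬excl must hold at every position from 0 onward. It fails at position 2, so □(excl → ◇¬excl) is false.
Positions where excl holds: 2, 3, 4, 5.
Check ◇¬excl at each: 2→fails, 3→fails, 4→fails, 5→fails.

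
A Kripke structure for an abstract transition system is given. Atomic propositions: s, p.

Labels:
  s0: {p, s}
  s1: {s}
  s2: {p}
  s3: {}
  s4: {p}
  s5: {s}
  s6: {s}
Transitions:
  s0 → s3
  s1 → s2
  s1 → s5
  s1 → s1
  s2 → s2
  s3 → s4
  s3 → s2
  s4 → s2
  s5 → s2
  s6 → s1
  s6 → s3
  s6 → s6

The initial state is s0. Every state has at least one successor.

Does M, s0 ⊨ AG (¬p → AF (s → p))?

Satisfied

States satisfying ¬p → AF (s → p): {s0, s2, s3, s4, s5}.
States satisfying AG (¬p → AF (s → p)): {s0, s2, s3, s4, s5}.
Every state reachable from s0 satisfies ¬p → AF (s → p).
s0 ∈ Sat(AG (¬p → AF (s → p))).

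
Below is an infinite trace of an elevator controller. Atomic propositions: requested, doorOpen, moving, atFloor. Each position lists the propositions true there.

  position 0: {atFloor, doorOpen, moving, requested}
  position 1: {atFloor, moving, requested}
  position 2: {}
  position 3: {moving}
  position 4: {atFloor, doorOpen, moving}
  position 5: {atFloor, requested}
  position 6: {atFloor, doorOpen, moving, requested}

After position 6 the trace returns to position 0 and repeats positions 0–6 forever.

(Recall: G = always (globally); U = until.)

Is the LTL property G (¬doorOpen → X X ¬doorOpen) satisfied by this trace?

¬doorOpen → X X ¬doorOpen must hold at every position from 0 onward. It fails at position 2, so G (¬doorOpen → X X ¬doorOpen) is false.
Positions where ¬doorOpen holds: 1, 2, 3, 5.
Check X X ¬doorOpen at each: 1→ok, 2→fails, 3→ok, 5→fails.

Violated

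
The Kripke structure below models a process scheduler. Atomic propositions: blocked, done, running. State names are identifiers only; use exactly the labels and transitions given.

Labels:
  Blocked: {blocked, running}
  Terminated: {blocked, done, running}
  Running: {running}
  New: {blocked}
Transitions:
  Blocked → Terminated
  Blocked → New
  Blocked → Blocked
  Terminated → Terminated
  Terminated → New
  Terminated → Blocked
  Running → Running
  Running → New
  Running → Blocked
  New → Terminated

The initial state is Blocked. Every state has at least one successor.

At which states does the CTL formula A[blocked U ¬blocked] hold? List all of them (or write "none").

{Running}

States satisfying blocked: {Blocked, Terminated, New}.
States satisfying ¬blocked: {Running}.
States satisfying A[blocked U ¬blocked]: {Running}.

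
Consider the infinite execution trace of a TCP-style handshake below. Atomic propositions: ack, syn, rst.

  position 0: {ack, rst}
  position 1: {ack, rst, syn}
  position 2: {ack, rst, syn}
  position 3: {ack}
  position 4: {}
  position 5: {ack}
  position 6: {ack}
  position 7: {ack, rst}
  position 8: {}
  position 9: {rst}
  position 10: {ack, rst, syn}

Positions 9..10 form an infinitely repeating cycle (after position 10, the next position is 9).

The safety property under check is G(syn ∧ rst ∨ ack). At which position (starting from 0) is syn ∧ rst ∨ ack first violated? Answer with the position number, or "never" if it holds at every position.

Check syn ∧ rst ∨ ack at each position in order: 0 ✓, 1 ✓, 2 ✓, 3 ✓.
At position 4 the labels are {}, so syn ∧ rst ∨ ack is false there. This is the first violation.

4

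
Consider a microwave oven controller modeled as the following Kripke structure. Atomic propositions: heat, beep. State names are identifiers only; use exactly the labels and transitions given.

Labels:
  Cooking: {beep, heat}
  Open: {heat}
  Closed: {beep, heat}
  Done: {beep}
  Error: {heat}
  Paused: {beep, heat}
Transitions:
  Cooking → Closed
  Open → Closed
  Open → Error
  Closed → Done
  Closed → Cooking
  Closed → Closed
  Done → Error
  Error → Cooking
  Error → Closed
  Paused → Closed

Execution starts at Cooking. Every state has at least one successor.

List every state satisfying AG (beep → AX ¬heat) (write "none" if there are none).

none

States satisfying beep → AX ¬heat: {Open, Error}.
States satisfying AG (beep → AX ¬heat): ∅.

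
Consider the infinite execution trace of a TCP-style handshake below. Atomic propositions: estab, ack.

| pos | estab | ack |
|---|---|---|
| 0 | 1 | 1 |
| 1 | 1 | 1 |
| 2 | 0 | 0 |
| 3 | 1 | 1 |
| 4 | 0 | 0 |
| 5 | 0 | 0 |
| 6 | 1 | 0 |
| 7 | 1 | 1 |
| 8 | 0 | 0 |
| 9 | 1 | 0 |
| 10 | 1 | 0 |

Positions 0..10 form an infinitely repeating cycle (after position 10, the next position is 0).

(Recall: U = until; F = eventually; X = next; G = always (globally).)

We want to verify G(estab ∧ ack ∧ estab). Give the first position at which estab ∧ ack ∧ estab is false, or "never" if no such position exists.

Check estab ∧ ack ∧ estab at each position in order: 0 ✓, 1 ✓.
At position 2 the labels are {}, so estab ∧ ack ∧ estab is false there. This is the first violation.

2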